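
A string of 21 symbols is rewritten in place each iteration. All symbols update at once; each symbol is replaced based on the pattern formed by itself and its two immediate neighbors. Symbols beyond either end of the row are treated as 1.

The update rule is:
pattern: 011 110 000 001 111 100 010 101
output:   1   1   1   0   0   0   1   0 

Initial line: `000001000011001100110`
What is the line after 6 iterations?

011101011011001100110
010101011011001100110
010101011011001100110  (fixed point — unchanged through iteration 6)

010101011011001100110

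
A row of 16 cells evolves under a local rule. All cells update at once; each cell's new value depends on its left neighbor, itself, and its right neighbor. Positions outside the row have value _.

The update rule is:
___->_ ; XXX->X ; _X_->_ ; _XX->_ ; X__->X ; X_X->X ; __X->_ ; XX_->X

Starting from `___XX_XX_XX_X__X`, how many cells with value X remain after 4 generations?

____XX_XX_XX_X__
_____XX_XX_XX_X_
______XX_XX_XX_X
_______XX_XX_XX_
count of X: 6

6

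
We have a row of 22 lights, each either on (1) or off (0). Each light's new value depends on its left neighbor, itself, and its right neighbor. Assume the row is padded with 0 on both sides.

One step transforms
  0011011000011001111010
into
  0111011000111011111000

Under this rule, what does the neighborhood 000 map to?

0

At position 0 the neighborhood is 000; the next row has 0 there.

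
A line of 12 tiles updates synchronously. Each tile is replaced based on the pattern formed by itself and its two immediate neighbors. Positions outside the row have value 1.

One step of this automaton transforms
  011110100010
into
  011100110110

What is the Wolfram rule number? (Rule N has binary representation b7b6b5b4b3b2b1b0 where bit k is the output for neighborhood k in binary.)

158

position 2: 111 → 1  (bit 7 = 1)
position 4: 110 → 0  (bit 6 = 0)
position 0: 101 → 0  (bit 5 = 0)
position 7: 100 → 1  (bit 4 = 1)
position 1: 011 → 1  (bit 3 = 1)
position 6: 010 → 1  (bit 2 = 1)
position 9: 001 → 1  (bit 1 = 1)
position 8: 000 → 0  (bit 0 = 0)
bits b7..b0 = 10011110 = 158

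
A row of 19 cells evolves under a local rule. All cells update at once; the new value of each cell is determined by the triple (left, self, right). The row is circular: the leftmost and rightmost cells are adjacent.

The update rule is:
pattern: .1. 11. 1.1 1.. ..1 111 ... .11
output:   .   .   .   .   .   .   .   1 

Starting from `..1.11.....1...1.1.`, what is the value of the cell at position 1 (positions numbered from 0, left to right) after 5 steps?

.

step 1: ....1..............
step 2: ...................
step 3: ...................  (fixed point — unchanged through step 5)
position 1 holds .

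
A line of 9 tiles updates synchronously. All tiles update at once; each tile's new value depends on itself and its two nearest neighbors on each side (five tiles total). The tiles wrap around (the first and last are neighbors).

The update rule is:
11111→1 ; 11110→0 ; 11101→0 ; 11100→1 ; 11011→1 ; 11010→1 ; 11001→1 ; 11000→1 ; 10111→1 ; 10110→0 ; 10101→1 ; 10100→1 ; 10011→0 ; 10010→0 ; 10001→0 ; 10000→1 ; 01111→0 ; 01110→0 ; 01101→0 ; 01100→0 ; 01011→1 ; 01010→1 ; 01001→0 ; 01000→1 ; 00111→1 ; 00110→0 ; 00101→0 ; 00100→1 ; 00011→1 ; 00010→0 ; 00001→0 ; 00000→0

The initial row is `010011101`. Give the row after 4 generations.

110010011
011010010
000110010
101001011

101001011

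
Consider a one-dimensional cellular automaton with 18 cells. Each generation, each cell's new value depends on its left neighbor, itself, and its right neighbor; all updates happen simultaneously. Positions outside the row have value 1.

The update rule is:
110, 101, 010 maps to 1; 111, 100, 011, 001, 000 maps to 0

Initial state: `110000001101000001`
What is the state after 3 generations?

generation 1: 010000000111000000
generation 2: 110000000001000000
generation 3: 010000000001000000

010000000001000000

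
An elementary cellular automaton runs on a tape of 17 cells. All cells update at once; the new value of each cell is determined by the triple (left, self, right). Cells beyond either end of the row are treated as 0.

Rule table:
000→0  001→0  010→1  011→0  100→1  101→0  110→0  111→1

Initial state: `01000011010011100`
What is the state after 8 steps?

step 1: 01100000011001010
step 2: 00010000000101011
step 3: 00011000000101000
step 4: 00000100000101100
step 5: 00000110000100010
step 6: 00000001000110011
step 7: 00000001100001000
step 8: 00000000010001100

00000000010001100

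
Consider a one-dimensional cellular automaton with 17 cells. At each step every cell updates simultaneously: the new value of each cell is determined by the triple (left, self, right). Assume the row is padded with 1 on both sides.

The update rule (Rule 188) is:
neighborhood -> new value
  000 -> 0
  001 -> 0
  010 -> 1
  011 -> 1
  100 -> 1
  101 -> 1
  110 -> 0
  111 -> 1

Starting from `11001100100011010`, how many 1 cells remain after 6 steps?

10101010110010111
01111111101011111
11111111011111111
11111110111111111
11111101111111111
11111011111111111
count of 1: 16

16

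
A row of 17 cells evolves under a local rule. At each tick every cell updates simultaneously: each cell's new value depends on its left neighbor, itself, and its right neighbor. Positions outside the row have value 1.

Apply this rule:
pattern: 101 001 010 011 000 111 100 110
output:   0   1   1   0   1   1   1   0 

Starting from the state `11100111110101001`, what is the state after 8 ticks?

11011011100101110
10000001011100100
01111111001011111
00111110111001111
11011100010110111
10001011110000011
01111001101111101
00110110000111000

00110110000111000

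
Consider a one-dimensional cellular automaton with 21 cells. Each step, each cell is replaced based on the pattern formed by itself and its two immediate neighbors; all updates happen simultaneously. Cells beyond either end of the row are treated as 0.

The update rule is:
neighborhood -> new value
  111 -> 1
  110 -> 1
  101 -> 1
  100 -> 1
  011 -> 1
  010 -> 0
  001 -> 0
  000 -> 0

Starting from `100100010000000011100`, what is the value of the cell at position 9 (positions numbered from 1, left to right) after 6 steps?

step 1: 010010001000000011110
step 2: 001001000100000011111
step 3: 000100100010000011111
step 4: 000010010001000011111
step 5: 000001001000100011111
step 6: 000000100100010011111
position 9 holds 0

0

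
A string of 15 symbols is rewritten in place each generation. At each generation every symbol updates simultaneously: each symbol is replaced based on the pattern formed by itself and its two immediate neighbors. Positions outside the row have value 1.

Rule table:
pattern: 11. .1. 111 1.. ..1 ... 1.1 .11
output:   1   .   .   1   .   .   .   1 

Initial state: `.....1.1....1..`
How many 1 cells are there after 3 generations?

3

1.......1....1.
11.......1.....
.11.......1....
count of 1: 3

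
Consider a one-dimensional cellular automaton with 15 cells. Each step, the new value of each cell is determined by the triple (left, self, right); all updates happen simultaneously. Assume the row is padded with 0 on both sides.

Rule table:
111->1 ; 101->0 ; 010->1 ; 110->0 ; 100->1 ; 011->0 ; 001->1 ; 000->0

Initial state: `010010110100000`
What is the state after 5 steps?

111110000110000
011101001001000
101001111111100
101110111111010
100100011110011

100100011110011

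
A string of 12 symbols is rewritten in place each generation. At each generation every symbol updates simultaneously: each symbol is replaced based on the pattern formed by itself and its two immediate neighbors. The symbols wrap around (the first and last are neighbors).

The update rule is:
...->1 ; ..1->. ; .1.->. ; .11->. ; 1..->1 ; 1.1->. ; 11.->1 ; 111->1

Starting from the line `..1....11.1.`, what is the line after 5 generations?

1..111..1..1
11..111..1..
.11..111..1.
..11..111..1
1..11..111..

1..11..111..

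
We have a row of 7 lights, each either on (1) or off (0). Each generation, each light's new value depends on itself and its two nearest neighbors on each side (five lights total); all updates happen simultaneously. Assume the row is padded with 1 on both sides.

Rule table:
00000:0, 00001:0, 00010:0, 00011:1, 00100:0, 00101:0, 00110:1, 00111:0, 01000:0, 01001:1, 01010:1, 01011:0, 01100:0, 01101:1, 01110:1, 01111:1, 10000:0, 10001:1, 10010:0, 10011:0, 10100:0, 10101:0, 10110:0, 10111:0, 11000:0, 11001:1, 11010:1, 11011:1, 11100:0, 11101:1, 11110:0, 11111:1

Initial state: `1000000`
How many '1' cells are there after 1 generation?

0000001
count of 1: 1

1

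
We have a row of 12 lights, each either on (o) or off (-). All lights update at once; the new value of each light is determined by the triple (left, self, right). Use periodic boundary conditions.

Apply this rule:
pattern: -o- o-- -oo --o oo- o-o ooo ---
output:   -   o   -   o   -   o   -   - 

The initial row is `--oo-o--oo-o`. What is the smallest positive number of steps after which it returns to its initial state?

oo--o-oo--o-
--oo-o--oo-o

2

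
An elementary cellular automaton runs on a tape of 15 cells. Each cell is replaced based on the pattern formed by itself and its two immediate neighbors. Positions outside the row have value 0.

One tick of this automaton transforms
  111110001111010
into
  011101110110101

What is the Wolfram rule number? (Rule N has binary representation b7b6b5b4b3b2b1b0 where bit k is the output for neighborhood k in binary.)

position 1: 111 → 1  (bit 7 = 1)
position 4: 110 → 0  (bit 6 = 0)
position 12: 101 → 1  (bit 5 = 1)
position 5: 100 → 1  (bit 4 = 1)
position 0: 011 → 0  (bit 3 = 0)
position 13: 010 → 0  (bit 2 = 0)
position 7: 001 → 1  (bit 1 = 1)
position 6: 000 → 1  (bit 0 = 1)
bits b7..b0 = 10110011 = 179

179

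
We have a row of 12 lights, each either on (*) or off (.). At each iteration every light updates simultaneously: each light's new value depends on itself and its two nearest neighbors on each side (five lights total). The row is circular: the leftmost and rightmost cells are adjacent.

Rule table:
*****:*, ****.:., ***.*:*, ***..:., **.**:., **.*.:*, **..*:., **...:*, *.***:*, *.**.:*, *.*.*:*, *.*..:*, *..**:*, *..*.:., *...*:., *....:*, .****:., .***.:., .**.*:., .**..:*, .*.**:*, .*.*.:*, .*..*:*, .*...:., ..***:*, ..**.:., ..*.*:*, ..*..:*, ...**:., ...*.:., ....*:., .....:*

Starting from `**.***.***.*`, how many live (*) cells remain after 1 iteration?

iteration 1: .*.*.*.*.*.*
count of *: 6

6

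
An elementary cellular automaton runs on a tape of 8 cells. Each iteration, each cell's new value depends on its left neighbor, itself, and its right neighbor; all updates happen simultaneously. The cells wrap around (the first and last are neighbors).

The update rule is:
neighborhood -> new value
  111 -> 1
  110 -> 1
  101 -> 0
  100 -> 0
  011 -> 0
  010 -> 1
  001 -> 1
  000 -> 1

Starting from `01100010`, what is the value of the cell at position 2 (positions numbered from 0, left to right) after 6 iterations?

10101110
10100110
10101010
10101010  (fixed point — unchanged through iteration 6)
position 2 holds 1

1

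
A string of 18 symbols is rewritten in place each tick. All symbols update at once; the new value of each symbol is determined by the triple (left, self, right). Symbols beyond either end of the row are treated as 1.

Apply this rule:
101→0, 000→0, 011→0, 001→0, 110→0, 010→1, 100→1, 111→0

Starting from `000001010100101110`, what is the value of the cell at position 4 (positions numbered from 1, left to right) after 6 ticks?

100001010110100000
010001010000110000
011001011000001000
000101000100001100
100101100110000010
010100010001000010
position 4 holds 1

1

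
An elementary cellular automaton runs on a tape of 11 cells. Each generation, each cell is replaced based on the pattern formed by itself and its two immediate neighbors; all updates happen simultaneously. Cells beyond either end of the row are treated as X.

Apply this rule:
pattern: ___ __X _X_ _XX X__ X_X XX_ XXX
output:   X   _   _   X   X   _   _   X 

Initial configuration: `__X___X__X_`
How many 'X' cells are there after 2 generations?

5

generation 1: X__XX__X___
generation 2: _X_X_X__XX_
count of X: 5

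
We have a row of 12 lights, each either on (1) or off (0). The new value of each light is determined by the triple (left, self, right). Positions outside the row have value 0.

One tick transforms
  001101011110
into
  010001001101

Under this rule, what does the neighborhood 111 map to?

1

At position 8 the neighborhood is 111; the next row has 1 there.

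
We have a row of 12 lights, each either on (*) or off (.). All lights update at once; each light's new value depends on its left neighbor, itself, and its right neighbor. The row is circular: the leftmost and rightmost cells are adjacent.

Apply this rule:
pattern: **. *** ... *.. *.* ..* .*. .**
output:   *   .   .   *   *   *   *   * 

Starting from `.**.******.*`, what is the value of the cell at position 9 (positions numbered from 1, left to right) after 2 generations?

*

*****....***
....**..**..
position 9 holds *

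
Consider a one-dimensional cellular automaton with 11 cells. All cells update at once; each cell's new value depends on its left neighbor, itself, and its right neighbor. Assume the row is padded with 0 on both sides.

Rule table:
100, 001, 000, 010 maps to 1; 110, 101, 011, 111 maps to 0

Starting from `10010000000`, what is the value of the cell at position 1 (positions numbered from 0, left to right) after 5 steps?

1

11111111111
00000000000
11111111111  (repeats step 1; period 2)
step 5: 11111111111
position 1 holds 1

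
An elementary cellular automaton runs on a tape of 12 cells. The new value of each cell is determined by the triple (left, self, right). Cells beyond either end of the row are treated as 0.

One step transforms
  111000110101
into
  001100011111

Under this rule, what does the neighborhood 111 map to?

At position 1 the neighborhood is 111; the next row has 0 there.

0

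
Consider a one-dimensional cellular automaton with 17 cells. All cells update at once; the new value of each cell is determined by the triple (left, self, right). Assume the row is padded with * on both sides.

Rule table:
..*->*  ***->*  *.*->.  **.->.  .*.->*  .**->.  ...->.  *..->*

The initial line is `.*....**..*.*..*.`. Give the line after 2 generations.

...*****.*...**..

.**..*..***.****.
...*****.*...**..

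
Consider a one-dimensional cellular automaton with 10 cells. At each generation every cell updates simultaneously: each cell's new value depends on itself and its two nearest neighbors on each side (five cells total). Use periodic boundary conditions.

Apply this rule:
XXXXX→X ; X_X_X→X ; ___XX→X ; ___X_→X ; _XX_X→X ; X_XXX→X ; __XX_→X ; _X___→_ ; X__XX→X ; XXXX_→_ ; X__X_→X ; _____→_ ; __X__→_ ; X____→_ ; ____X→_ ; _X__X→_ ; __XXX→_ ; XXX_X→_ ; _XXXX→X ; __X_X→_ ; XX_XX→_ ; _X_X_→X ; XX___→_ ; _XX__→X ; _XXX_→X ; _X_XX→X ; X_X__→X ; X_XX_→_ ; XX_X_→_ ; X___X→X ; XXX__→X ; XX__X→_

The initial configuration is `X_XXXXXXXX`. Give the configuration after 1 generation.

__XXXXXXX_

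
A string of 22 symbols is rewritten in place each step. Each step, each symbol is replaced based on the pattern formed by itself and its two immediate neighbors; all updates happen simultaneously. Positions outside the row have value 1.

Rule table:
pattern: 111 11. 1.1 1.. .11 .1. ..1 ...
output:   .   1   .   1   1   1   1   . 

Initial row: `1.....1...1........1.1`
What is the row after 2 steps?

.11.11.1.1.11....111.1

11...111.111......11.1
.11.11.1.1.11....111.1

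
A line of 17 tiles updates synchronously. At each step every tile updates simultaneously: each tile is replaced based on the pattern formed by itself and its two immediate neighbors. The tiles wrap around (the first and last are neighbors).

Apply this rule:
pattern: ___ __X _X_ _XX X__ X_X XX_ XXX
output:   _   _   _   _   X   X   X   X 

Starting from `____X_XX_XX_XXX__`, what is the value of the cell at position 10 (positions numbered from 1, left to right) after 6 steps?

_

_____X_XX_XX_XXX_
______X_XX_XX_XXX
X______X_XX_XX_XX
XX______X_XX_XX_X
XXX______X_XX_XX_
_XXX______X_XX_XX
position 10 holds _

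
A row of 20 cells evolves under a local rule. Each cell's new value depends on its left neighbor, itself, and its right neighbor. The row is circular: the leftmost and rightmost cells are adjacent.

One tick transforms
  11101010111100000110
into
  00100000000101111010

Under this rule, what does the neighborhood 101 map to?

0

At position 3 the neighborhood is 101; the next row has 0 there.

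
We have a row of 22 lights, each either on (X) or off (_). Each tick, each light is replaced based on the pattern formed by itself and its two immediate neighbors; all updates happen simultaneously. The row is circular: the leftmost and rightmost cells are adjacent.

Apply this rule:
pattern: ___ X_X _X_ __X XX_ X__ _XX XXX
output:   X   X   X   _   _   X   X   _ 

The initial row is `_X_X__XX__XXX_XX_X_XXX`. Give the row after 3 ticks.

XXXX_X______XXXX_XX_XX

XXXXX_X_X_X__XX_XXXX__
X____XXXXXXX_X_XX___X_
XXXX_X______XXXX_XX_XX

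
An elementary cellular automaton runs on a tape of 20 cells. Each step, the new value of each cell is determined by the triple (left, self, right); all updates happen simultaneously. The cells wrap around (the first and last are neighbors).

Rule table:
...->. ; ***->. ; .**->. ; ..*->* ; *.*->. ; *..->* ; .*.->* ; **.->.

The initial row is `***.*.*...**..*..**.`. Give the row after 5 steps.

....*.**.*..*****...
...**....***.....*..
..*..*..*...*...***.
.*********.***.*...*
...............**.**

...............**.**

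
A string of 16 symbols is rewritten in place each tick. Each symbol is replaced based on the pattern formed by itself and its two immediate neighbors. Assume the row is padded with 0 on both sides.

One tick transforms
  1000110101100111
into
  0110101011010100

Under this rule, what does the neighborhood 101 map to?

At position 6 the neighborhood is 101; the next row has 1 there.

1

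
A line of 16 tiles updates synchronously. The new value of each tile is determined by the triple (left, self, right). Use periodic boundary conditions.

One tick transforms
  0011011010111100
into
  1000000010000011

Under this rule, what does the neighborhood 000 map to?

1

At position 0 the neighborhood is 000; the next row has 1 there.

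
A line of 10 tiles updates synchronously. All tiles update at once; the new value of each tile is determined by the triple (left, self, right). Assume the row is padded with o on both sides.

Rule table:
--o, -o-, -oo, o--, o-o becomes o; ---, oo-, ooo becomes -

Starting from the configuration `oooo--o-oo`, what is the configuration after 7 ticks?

tick 1: ----ooooo-
tick 2: o--oo----o
tick 3: -ooo-o--oo
tick 4: oo--ooooo-
tick 5: --ooo----o
tick 6: ooo--o--oo
tick 7: ---oooooo-

---oooooo-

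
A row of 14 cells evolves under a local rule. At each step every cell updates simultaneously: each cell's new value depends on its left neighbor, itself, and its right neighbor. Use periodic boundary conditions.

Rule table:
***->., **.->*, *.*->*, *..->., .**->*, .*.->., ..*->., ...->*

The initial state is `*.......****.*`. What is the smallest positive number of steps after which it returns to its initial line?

14

*.*****.*..***
***...**...*..
*.*.*.**.*....
.*.*.****..**.
..*.**..*..**.
*..***.....**.
...*.*.***.***
.*..*.**.***.*
*....*****.**.
..**.*...*****
..***..*.*...*
..*.*...*..*..
*..*..*......*
*.......****.*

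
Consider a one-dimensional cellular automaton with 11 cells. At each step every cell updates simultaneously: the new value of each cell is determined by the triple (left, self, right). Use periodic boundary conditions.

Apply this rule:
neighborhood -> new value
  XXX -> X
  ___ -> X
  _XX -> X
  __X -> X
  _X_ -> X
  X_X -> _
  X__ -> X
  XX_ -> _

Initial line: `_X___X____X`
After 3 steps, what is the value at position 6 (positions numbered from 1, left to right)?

X

_XXXXXXXXXX
_XXXXXXXXX_
XXXXXXXXX_X
position 6 holds X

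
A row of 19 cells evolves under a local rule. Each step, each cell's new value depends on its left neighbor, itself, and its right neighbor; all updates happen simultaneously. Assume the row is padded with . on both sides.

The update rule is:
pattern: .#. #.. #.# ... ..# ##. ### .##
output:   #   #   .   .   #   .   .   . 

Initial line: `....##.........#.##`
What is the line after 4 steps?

step 1: ...#..#.......##...
step 2: ..######.....#..#..
step 3: .#......#...######.
step 4: ###....###.#......#

###....###.#......#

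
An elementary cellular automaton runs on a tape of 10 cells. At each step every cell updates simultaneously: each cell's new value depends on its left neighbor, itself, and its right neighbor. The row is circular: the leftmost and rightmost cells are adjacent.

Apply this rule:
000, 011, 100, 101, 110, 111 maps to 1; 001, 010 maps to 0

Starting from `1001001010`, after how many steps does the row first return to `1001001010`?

step 1: 0100100101
step 2: 1010010010
step 3: 0101001001
step 4: 1010100100
step 5: 0101010010
step 6: 0010101001
step 7: 1001010100
step 8: 0100101010
step 9: 0010010101
step 10: 1001001010

10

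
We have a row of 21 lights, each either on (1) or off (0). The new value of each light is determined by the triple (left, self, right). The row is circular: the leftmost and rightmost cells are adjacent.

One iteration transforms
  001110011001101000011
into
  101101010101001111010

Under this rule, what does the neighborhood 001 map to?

At position 1 the neighborhood is 001; the next row has 0 there.

0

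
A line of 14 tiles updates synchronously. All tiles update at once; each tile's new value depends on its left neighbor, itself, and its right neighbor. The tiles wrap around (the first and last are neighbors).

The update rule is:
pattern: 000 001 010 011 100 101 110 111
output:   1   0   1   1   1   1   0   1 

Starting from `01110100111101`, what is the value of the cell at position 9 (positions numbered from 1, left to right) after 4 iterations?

0

11101110111011
11011101110111
10111011101111
01110111011111
position 9 holds 0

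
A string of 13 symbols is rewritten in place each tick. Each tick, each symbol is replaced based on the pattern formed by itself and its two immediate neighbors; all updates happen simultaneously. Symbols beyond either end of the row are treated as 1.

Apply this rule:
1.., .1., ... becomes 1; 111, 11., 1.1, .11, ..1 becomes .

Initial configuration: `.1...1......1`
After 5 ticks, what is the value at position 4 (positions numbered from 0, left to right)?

.111.111111..
...........1.
1111111111.1.
...........1.  (repeats tick 2; period 2)
tick 5: 1111111111.1.
position 4 holds 1

1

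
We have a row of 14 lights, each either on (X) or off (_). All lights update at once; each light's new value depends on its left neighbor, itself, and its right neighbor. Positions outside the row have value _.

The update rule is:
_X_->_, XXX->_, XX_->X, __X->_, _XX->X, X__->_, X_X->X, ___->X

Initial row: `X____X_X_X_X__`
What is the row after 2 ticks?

X_XX___X_X____

__XX__X_X_X__X
X_XX___X_X____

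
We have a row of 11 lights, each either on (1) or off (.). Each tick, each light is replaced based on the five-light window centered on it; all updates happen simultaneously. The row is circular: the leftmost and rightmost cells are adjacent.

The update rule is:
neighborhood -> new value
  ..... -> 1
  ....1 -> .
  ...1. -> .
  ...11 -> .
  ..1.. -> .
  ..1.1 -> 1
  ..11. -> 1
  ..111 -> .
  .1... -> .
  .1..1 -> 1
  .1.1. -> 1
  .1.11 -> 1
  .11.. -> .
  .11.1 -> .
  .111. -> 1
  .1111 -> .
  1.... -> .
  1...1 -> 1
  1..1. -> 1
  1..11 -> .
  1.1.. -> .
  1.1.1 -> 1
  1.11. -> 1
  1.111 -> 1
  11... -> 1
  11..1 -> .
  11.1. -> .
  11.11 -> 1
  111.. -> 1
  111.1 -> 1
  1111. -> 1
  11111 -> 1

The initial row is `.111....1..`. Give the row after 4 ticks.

..111.....1
1..111.1...
.1..11...1.
1.1.1.11..1

1.1.1.11..1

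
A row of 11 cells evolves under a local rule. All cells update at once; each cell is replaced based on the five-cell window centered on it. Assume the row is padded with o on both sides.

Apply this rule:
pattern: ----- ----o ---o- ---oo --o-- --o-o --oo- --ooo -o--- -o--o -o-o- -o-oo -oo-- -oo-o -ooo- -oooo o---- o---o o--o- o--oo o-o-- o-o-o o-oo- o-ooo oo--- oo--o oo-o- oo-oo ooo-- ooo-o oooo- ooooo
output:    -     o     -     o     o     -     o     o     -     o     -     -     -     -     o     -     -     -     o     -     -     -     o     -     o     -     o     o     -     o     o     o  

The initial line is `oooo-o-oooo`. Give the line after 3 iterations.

ooooo---ooo

ooooo----oo
oooo-o-ooo-
ooooo---ooo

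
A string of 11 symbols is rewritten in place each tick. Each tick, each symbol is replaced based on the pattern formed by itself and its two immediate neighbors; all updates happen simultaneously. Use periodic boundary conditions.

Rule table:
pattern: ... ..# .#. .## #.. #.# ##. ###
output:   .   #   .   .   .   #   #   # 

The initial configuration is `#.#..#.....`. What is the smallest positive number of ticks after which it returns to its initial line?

11

tick 1: .#..#.....#
tick 2: #..#.....#.
tick 3: ..#.....#.#
tick 4: .#.....#.#.
tick 5: #.....#.#..
tick 6: .....#.#..#
tick 7: ....#.#..#.
tick 8: ...#.#..#..
tick 9: ..#.#..#...
tick 10: .#.#..#....
tick 11: #.#..#.....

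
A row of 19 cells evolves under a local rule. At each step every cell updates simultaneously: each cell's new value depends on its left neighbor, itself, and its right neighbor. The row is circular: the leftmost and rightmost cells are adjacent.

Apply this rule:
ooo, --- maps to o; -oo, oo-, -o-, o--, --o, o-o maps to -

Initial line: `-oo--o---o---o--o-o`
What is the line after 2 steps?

oooooo---o---oooooo

step 1: -------o---o-------
step 2: oooooo---o---oooooo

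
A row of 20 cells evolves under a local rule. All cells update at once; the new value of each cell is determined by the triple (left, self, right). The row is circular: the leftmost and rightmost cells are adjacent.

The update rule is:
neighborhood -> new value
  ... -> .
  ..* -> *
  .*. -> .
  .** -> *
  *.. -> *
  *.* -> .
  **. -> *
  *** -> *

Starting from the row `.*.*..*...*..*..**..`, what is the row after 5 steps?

*...**.*.*.**.*****.
.*.***.....**.*****.
*..****...***.******
********.****.******
********.****.******

********.****.******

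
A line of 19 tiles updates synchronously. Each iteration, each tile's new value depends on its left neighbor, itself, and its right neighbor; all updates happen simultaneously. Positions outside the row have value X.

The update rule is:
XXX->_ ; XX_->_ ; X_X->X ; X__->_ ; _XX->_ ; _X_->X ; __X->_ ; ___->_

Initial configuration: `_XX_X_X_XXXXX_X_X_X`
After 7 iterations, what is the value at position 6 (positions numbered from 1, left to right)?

_

X__XXXXX_____XXXXX_
__________________X
___________________
___________________  (fixed point — unchanged through iteration 7)
position 6 holds _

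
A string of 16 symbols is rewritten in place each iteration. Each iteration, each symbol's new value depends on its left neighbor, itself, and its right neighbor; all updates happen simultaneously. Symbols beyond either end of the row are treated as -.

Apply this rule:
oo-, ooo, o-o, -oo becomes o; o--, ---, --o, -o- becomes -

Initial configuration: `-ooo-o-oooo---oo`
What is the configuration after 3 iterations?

-oooo-ooooo---oo
-oooooooooo---oo
-oooooooooo---oo

-oooooooooo---oo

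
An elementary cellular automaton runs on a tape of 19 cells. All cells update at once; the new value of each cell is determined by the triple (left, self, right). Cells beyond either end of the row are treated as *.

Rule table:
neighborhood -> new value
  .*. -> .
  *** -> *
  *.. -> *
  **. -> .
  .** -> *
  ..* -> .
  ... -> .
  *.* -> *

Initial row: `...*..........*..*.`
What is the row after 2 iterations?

.*...*..........*.*

*...*..........*..*
.*...*..........*.*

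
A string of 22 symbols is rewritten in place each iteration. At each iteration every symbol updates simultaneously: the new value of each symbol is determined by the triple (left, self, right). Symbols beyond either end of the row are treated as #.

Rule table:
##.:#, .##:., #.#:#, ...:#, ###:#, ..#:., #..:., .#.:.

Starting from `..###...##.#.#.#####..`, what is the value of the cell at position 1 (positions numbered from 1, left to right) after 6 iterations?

...##.#..##.#.#.####..
.#..##....##.#.#.###..
#....#.##..##.#.#.##..
#.##..#.#...##.#.#.#..
##.#...#..#..##.#.#...
###..#........##.#..#.
position 1 holds #

#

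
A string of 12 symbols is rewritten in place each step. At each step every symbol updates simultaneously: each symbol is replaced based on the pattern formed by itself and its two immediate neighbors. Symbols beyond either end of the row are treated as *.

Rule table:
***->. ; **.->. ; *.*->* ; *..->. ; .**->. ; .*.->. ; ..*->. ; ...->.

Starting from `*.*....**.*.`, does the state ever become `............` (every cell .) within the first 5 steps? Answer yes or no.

.*.......*.*
*.........*.
...........*
............
all cells are . at step 4

yes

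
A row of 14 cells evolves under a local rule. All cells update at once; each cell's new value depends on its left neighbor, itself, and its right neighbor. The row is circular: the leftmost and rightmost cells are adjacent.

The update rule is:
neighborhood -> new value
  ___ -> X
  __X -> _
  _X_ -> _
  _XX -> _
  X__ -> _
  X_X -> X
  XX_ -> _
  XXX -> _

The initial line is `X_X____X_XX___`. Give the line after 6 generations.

_X__XX__X___X_
__________X___
XXXXXXXXX___XX
__________X___  (repeats generation 2; period 2)
generation 6: __________X___

__________X___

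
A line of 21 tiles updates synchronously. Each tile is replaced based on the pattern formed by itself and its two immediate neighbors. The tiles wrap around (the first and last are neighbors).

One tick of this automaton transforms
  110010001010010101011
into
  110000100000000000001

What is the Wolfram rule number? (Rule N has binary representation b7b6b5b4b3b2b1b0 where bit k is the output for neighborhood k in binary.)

position 0: 111 → 1  (bit 7 = 1)
position 1: 110 → 1  (bit 6 = 1)
position 9: 101 → 0  (bit 5 = 0)
position 2: 100 → 0  (bit 4 = 0)
position 19: 011 → 0  (bit 3 = 0)
position 4: 010 → 0  (bit 2 = 0)
position 3: 001 → 0  (bit 1 = 0)
position 6: 000 → 1  (bit 0 = 1)
bits b7..b0 = 11000001 = 193

193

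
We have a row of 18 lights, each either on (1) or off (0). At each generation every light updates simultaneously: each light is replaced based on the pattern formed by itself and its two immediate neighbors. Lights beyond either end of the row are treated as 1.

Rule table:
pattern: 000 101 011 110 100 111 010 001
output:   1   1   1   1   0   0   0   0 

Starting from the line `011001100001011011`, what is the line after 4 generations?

generation 1: 111001101100111110
generation 2: 001001111100100011
generation 3: 000001000100001010
generation 4: 011100010001100101

011100010001100101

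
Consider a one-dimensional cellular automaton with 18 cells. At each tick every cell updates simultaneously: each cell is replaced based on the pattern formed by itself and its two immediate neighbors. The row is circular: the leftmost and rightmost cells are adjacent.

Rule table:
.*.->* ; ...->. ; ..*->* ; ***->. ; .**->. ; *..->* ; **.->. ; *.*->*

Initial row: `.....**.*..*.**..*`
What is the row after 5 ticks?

*...*..******..***
.*.****......**...
***....*....*..*..
...*..***..*******
*.****...**.......

*.****...**.......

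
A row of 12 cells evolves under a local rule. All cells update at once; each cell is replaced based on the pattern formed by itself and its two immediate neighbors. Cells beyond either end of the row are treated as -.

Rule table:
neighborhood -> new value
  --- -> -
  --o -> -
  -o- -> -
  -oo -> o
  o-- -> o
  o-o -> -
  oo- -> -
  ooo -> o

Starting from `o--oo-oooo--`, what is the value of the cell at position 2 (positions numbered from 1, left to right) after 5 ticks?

-

tick 1: -o-o--ooo-o-
tick 2: ----o-oo---o
tick 3: ------o-o---
tick 4: ---------o--
tick 5: ----------o-
position 2 holds -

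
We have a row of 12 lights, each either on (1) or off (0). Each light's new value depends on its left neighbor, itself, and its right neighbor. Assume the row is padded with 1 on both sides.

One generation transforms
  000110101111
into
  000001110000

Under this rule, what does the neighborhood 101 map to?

1

At position 5 the neighborhood is 101; the next row has 1 there.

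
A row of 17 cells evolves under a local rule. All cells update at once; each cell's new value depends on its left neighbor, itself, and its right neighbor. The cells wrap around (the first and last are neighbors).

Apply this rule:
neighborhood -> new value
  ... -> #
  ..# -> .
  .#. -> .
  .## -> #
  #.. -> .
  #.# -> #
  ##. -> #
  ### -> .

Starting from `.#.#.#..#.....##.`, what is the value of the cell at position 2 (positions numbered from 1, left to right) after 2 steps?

.

..#.#.....###.##.
#..#..###.#.####.
position 2 holds .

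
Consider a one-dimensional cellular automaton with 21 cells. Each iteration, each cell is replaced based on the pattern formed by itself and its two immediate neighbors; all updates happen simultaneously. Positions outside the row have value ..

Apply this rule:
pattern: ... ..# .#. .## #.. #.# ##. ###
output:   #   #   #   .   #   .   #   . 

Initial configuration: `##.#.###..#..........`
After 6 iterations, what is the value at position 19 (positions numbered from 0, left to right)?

.

.#.#...##############
##.####.............#
.#....###############
######..............#
.....################
#####...............#
position 19 holds .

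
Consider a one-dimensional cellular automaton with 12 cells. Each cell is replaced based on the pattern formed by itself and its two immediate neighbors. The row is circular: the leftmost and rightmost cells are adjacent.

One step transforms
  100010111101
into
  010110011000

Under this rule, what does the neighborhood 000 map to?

0

At position 2 the neighborhood is 000; the next row has 0 there.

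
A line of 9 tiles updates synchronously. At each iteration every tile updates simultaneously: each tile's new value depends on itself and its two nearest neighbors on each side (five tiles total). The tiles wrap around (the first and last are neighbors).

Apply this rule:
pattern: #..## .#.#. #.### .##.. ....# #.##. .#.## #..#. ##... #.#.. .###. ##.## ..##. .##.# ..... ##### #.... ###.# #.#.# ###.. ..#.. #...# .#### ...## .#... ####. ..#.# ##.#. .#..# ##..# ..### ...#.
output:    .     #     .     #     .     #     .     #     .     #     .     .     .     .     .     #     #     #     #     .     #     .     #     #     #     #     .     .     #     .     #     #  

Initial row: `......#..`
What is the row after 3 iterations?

###.###..

.....####
.#..####.
###.###..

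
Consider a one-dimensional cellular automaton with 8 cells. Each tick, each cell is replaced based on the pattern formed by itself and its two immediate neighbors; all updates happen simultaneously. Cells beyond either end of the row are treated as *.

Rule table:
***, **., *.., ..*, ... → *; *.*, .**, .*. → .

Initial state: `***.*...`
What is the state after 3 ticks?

***..***
*****.**
*****..*

*****..*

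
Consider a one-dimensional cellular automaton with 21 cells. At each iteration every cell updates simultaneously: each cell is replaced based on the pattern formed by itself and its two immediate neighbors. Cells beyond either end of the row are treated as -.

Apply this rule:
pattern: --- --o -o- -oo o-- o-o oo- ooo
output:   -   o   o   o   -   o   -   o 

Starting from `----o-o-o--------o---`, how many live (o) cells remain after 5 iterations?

7

---oooooo-------oo---
--oooooo-------oo----
-oooooo-------oo-----
oooooo-------oo------
ooooo-------oo-------
count of o: 7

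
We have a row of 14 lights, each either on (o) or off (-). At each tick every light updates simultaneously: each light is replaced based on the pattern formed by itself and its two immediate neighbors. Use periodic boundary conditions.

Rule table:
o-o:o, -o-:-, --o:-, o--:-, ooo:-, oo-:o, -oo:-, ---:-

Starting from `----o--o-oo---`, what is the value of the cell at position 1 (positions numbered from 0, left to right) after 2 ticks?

--------o-o---
---------o----
position 1 holds -

-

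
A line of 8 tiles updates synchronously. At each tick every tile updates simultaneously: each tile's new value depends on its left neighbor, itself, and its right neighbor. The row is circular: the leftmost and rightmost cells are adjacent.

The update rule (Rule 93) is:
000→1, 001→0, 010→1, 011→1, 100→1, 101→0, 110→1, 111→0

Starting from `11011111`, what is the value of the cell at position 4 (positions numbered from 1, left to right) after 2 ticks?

01010000
01011111
position 4 holds 1

1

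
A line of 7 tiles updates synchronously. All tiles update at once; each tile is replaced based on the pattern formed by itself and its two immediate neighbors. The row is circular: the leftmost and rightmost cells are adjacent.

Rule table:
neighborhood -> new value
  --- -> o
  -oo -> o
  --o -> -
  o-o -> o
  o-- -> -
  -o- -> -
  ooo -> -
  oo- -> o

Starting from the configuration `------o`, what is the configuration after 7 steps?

step 1: -oooo--
step 2: -o--o-o
step 3: o----o-
step 4: --oo--o
step 5: --oo---
step 6: o-oo-oo
step 7: oooooo-

oooooo-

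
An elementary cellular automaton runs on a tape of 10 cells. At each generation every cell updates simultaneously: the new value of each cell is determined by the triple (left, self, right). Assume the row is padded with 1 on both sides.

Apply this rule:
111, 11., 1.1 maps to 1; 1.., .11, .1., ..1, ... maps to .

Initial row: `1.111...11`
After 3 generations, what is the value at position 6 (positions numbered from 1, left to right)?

generation 1: 11.11....1
generation 2: 111.1.....
generation 3: 1111......
position 6 holds .

.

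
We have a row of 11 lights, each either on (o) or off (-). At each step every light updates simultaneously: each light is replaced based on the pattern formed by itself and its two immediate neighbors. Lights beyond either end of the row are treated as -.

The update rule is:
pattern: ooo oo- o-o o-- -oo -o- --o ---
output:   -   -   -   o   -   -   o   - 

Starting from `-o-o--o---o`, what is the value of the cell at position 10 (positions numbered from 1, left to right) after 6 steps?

-

step 1: o---oo-o-o-
step 2: -o-o------o
step 3: o---o----o-
step 4: -o-o-o--o-o
step 5: o-----oo---
step 6: -o---o--o--
position 10 holds -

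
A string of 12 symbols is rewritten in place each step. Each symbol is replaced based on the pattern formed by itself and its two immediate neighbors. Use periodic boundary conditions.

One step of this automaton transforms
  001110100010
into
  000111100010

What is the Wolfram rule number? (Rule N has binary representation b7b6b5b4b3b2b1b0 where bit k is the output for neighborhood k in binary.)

228

position 3: 111 → 1  (bit 7 = 1)
position 4: 110 → 1  (bit 6 = 1)
position 5: 101 → 1  (bit 5 = 1)
position 7: 100 → 0  (bit 4 = 0)
position 2: 011 → 0  (bit 3 = 0)
position 6: 010 → 1  (bit 2 = 1)
position 1: 001 → 0  (bit 1 = 0)
position 0: 000 → 0  (bit 0 = 0)
bits b7..b0 = 11100100 = 228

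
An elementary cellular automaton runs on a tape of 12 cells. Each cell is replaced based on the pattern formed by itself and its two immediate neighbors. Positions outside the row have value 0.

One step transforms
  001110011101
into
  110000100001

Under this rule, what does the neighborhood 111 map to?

0

At position 3 the neighborhood is 111; the next row has 0 there.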